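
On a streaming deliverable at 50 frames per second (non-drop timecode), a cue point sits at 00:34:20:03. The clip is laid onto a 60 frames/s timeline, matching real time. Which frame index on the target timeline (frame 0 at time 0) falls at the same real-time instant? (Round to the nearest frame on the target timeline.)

frame 123604

Source frame index: (0×3600 + 34×60 + 20) × 50 + 3 = 103003.
Real time: 103003 / (50) = 103003/50 s.
Target frame: (103003/50) × (60) = 618018/5 ≈ 123603.600 → 123604.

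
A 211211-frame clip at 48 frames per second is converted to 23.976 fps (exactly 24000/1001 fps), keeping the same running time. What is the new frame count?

Target frames = source frames × (target rate / source rate) = 211211 × (24000/1001)/(48) = 211211 × 500/1001 = 105500.

105500 frames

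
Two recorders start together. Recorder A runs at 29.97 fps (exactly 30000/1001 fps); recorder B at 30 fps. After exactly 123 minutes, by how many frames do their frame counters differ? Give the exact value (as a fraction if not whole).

221400/1001 frames

123 min = 7380 s.
A emits 30000/1001 × 7380 = 221400000/1001 frames; B emits 30 × 7380 = 221400.
Difference = 221400/1001 frames (≈ 221.1788); B is ahead of A.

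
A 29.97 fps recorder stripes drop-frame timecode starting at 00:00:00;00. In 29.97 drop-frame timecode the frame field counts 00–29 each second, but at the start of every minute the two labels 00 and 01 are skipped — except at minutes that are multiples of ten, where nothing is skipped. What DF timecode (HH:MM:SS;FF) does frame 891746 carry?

Each 10-minute DF block holds 10 × 60 × 30 − 9 × 2 = 17982 frames. 891746 ÷ 17982 → 49 full blocks, remainder 10628.
Within the partial block the first minute is 1800 frames and each further minute 1798, so 5 further minute boundaries passed. Total skipped labels = 18 × 49 + 2 × 5 = 892.
Non-drop label index = 891746 + 892 = 892638; at 30 labels/s that is 08:15:54:18, i.e. DF 08:15:54;18.

08:15:54;18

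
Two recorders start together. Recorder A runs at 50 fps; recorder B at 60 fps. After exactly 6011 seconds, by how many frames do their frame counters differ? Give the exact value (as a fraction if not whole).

60110 frames

A emits 50 × 6011 = 300550 frames; B emits 60 × 6011 = 360660.
Difference = 60110 frames; B is ahead of A.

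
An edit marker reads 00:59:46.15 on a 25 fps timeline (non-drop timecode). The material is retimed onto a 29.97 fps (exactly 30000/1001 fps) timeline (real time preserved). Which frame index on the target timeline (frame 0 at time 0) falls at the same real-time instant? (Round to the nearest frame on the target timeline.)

Source frame index: (0×3600 + 59×60 + 46) × 25 + 15 = 89665.
Real time: 89665 / (25) = 17933/5 s.
Target frame: (17933/5) × (30000/1001) = 107598000/1001 ≈ 107490.509 → 107491.

frame 107491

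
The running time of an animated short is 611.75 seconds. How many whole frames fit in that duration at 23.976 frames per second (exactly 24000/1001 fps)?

14667 frames

Frames = 611.75 × 24000/1001 = 14682000/1001 ≈ 14667.3327.
Complete frames: 14667.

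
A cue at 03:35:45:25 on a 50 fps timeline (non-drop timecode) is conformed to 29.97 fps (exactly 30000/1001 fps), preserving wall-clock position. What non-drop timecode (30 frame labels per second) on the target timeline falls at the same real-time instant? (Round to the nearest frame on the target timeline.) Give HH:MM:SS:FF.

03:35:32:17

Source frame index: (3×3600 + 35×60 + 45) × 50 + 25 = 647275.
Real time: 647275 / (50) = 25891/2 s.
Target frame: (25891/2) × (30000/1001) = 388365000/1001 ≈ 387977.023 → 387977.
At 30 labels/s: frame 387977 → 03:35:32:17.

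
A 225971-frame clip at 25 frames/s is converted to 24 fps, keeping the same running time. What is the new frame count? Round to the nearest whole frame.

216932 frames

Frames at target rate = 225971 × (24) / (25) = 5423304/25 ≈ 216932.160.
Nearest whole frame: 216932.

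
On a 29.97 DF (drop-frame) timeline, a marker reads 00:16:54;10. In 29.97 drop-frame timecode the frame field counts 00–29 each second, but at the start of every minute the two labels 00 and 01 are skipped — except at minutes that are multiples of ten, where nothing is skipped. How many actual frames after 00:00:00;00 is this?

30400

As if non-drop at 30 labels/s: (0 × 3600 + 16 × 60 + 54) × 30 + 10 = 30430.
Minute boundaries passed: 16; those not divisible by 10: 16 − 1 = 15; dropped labels = 2 × 15 = 30.
Actual frame index = 30430 − 30 = 30400.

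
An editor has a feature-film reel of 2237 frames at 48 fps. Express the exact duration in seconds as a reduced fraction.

Running time = 2237 ÷ (48) = 2237 × 1/48 = 2237/48 s.

2237/48 seconds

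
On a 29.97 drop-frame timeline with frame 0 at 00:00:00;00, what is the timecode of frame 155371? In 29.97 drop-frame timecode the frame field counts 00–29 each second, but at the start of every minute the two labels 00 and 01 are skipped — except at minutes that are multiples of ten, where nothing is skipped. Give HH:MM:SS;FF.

01:26:24;07

Each 10-minute DF block holds 10 × 60 × 30 − 9 × 2 = 17982 frames. 155371 ÷ 17982 → 8 full blocks, remainder 11515.
Within the partial block the first minute is 1800 frames and each further minute 1798, so 6 further minute boundaries passed. Total skipped labels = 18 × 8 + 2 × 6 = 156.
Non-drop label index = 155371 + 156 = 155527; at 30 labels/s that is 01:26:24:07, i.e. DF 01:26:24;07.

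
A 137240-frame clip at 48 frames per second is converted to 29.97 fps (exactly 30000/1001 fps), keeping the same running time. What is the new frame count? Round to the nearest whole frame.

85689 frames

Frames at target rate = 137240 × (30000/1001) / (48) = 85775000/1001 ≈ 85689.311.
Nearest whole frame: 85689.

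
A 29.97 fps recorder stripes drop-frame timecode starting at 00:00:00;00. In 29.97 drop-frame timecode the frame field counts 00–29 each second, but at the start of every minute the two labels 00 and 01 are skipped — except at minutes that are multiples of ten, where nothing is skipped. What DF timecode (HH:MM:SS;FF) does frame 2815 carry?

Ten DF minutes hold 17982 frames, so frame 2815 lies in block 0 (frames 0–17981) with 2815 frames into that block.
The block's first minute is 1800 frames and the rest 1798 each; 2815 frames reaches minute 1, so 0 × 18 + 1 × 2 = 2 labels have been skipped so far.
Adding those back, label number 2815 + 2 = 2817 at 30 labels/s is 93 s + 27 f = 0 h 1 min 33 s frame 27, i.e. 00:01:33;27.

00:01:33;27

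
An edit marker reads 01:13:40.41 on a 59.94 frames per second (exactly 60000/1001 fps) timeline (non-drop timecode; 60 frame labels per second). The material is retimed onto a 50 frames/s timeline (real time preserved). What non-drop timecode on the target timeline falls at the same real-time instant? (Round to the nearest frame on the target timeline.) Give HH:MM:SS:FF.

Source frame index: (1×3600 + 13×60 + 40) × 60 + 41 = 265241.
Real time: 265241 / (60000/1001) = 265506241/60000 s.
Target frame: (265506241/60000) × (50) = 265506241/1200 ≈ 221255.201 → 221255.
At 50 labels/s: frame 221255 → 01:13:45:05.

01:13:45:05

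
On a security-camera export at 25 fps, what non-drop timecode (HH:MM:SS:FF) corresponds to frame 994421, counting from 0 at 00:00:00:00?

994421 ÷ 25 = 39776 full seconds, remainder 21 frames.
39776 s = 11 h 2 min 56 s.
Timecode: 11:02:56:21.

11:02:56:21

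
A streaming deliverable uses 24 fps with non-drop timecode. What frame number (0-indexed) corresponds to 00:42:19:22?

Total seconds to the label: (0 × 3600 + 42 × 60 + 19) = 2539.
Frame index = 2539 × 24 + 22 = 60958.

60958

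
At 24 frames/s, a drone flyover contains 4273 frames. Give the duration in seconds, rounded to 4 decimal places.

Running time = 4273 × 1/24 = 4273/24 s ≈ 178.0417 s.

178.0417 seconds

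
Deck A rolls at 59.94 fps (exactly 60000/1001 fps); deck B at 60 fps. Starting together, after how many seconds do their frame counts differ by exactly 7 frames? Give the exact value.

The gap grows by |60 − 60000/1001| = 60/1001 frames per second.
Time for a 7-frame gap: 7 ÷ (60/1001) = 7007/60 s.

7007/60 seconds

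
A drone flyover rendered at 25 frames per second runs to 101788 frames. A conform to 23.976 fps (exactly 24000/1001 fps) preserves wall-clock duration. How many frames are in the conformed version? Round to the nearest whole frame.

Frames at target rate = 101788 × (24000/1001) / (25) = 97716480/1001 ≈ 97618.861.
Nearest whole frame: 97619.

97619 frames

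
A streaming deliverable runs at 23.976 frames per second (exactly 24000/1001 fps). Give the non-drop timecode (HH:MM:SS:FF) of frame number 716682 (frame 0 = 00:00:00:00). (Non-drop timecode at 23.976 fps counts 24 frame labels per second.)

716682 ÷ 24 = 29861 full seconds, remainder 18 frames.
29861 s = 8 h 17 min 41 s.
Timecode: 08:17:41:18.

08:17:41:18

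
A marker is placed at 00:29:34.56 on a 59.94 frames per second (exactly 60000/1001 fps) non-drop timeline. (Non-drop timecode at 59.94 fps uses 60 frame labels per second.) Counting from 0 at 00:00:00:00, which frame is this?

106496

Total seconds to the label: (0 × 3600 + 29 × 60 + 34) = 1774.
Frame index = 1774 × 60 + 56 = 106496.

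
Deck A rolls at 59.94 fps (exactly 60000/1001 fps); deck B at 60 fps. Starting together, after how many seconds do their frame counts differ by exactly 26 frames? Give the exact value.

13013/30 seconds

The gap grows by |60 − 60000/1001| = 60/1001 frames per second.
Time for a 26-frame gap: 26 ÷ (60/1001) = 13013/30 s.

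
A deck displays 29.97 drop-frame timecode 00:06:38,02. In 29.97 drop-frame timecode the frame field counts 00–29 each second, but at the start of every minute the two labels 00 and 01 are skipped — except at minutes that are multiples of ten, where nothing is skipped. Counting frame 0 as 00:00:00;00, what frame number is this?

11930

Complete 10-minute blocks: 0, each 17982 frames → 0.
Remaining 6 whole minutes in the current block: 1800 + 5 × 1798 = 10790 frames.
Within the current minute: 38 × 30 + 2 − 2 = 1140 (labels ;00/;01 skipped at this minute). Total = 0 + 10790 + 1140 = 11930.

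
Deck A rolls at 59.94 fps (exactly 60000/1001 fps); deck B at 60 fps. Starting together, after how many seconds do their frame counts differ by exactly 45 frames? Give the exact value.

750.75 seconds

The gap grows by |60 − 60000/1001| = 60/1001 frames per second.
Time for a 45-frame gap: 45 ÷ (60/1001) = 750.75 s.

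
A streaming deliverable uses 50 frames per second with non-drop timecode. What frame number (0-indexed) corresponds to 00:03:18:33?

frame 9933

Total seconds to the label: (0 × 3600 + 3 × 60 + 18) = 198.
Frame index = 198 × 50 + 33 = 9933.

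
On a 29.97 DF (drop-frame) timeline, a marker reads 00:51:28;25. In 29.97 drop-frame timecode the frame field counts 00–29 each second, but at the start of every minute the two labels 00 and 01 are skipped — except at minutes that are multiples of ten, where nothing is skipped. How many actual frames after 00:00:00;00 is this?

As if non-drop at 30 labels/s: (0 × 3600 + 51 × 60 + 28) × 30 + 25 = 92665.
Minute boundaries passed: 51; those not divisible by 10: 51 − 5 = 46; dropped labels = 2 × 46 = 92.
Actual frame index = 92665 − 92 = 92573.

92573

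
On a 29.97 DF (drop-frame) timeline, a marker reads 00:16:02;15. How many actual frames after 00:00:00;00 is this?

As if non-drop at 30 labels/s: (0 × 3600 + 16 × 60 + 2) × 30 + 15 = 28875.
Minute boundaries passed: 16; those not divisible by 10: 16 − 1 = 15; dropped labels = 2 × 15 = 30.
Actual frame index = 28875 − 30 = 28845.

28845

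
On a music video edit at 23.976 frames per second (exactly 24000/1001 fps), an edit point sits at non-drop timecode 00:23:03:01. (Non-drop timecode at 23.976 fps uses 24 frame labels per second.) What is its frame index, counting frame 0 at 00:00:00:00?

33193

Total seconds to the label: (0 × 3600 + 23 × 60 + 3) = 1383.
Frame index = 1383 × 24 + 1 = 33193.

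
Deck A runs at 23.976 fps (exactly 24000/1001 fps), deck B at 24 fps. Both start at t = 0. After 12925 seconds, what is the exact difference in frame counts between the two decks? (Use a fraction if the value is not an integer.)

28200/91 frames

A emits 24000/1001 × 12925 = 28200000/91 frames; B emits 24 × 12925 = 310200.
Difference = 28200/91 frames (≈ 309.8901); B is ahead of A.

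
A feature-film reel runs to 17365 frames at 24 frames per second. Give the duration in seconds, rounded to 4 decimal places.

Running time = 17365 × 1/24 = 17365/24 s ≈ 723.5417 s.

723.5417 seconds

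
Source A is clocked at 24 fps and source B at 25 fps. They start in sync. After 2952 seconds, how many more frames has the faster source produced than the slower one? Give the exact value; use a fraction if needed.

A emits 24 × 2952 = 70848 frames; B emits 25 × 2952 = 73800.
Difference = 2952 frames; B is ahead of A.

2952 frames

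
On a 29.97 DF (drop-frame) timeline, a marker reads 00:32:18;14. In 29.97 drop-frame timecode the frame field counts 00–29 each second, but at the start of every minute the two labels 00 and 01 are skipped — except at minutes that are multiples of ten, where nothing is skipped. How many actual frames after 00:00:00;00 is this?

As if non-drop at 30 labels/s: (0 × 3600 + 32 × 60 + 18) × 30 + 14 = 58154.
Minute boundaries passed: 32; those not divisible by 10: 32 − 3 = 29; dropped labels = 2 × 29 = 58.
Actual frame index = 58154 − 58 = 58096.

58096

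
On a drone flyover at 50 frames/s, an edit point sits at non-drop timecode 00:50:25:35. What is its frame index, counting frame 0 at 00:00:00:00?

151285

Total seconds to the label: (0 × 3600 + 50 × 60 + 25) = 3025.
Frame index = 3025 × 50 + 35 = 151285.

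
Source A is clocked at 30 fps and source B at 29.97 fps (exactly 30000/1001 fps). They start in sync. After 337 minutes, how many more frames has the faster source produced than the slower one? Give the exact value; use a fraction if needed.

337 min = 20220 s.
A emits 30 × 20220 = 606600 frames; B emits 30000/1001 × 20220 = 606600000/1001.
Difference = 606600/1001 frames (≈ 605.9940); B is behind A.

606600/1001 frames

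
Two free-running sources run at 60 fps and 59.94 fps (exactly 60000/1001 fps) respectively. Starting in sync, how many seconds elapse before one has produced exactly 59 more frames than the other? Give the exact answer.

59059/60 seconds

The gap grows by |60000/1001 − 60| = 60/1001 frames per second.
Time for a 59-frame gap: 59 ÷ (60/1001) = 59059/60 s.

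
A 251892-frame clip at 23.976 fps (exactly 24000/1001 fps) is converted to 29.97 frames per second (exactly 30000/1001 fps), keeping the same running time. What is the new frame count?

Frames at target rate = 251892 × (30000/1001) / (24000/1001) = 314865.

314865 frames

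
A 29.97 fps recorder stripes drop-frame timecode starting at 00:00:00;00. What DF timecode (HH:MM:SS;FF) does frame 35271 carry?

Ten DF minutes hold 17982 frames, so frame 35271 lies in block 1 (frames 17982–35963) with 17289 frames into that block.
The block's first minute is 1800 frames and the rest 1798 each; 17289 frames reaches minute 9, so 1 × 18 + 9 × 2 = 36 labels have been skipped so far.
Adding those back, label number 35271 + 36 = 35307 at 30 labels/s is 1176 s + 27 f = 0 h 19 min 36 s frame 27, i.e. 00:19:36;27.

00:19:36;27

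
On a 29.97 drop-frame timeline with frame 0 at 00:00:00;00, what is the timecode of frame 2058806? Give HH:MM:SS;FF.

19:04:55;16

Each 10-minute DF block holds 10 × 60 × 30 − 9 × 2 = 17982 frames. 2058806 ÷ 17982 → 114 full blocks, remainder 8858.
Within the partial block the first minute is 1800 frames and each further minute 1798, so 4 further minute boundaries passed. Total skipped labels = 18 × 114 + 2 × 4 = 2060.
Non-drop label index = 2058806 + 2060 = 2060866; at 30 labels/s that is 19:04:55:16, i.e. DF 19:04:55;16.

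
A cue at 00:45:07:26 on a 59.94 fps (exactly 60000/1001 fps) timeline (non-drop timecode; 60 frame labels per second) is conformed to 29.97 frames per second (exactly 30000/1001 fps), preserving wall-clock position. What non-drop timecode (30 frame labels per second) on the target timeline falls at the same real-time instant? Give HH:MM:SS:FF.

Source frame index: (0×3600 + 45×60 + 7) × 60 + 26 = 162446.
Real time: 162446 / (60000/1001) = 81304223/30000 s.
Target frame: (81304223/30000) × (30000/1001) = 81223.
At 30 labels/s: frame 81223 → 00:45:07:13.

00:45:07:13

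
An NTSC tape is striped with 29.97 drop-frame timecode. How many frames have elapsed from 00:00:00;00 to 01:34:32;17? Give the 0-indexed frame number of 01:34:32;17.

170007

As if non-drop at 30 labels/s: (1 × 3600 + 34 × 60 + 32) × 30 + 17 = 170177.
Minute boundaries passed: 94; those not divisible by 10: 94 − 9 = 85; dropped labels = 2 × 85 = 170.
Actual frame index = 170177 − 170 = 170007.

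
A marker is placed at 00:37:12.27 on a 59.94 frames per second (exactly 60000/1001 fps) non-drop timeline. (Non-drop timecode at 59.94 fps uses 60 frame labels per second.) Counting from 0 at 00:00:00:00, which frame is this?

Total seconds to the label: (0 × 3600 + 37 × 60 + 12) = 2232.
Frame index = 2232 × 60 + 27 = 133947.

frame 133947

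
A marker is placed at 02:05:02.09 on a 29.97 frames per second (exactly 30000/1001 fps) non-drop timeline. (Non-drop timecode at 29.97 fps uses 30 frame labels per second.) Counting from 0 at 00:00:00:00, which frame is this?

Total seconds to the label: (2 × 3600 + 5 × 60 + 2) = 7502.
Frame index = 7502 × 30 + 9 = 225069.

frame 225069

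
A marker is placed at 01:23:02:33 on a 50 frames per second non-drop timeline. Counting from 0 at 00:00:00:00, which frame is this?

Total seconds to the label: (1 × 3600 + 23 × 60 + 2) = 4982.
Frame index = 4982 × 50 + 33 = 249133.

frame 249133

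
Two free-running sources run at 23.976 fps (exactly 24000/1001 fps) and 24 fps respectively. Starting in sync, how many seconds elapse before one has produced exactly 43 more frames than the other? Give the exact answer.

The gap grows by |24 − 24000/1001| = 24/1001 frames per second.
Time for a 43-frame gap: 43 ÷ (24/1001) = 43043/24 s.

43043/24 seconds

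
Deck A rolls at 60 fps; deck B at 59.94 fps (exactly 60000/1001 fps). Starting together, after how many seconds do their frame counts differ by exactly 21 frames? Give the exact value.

350.35 seconds

The gap grows by |60000/1001 − 60| = 60/1001 frames per second.
Time for a 21-frame gap: 21 ÷ (60/1001) = 350.35 s.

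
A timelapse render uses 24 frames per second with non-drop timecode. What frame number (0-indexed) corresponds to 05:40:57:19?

490987

Total seconds to the label: (5 × 3600 + 40 × 60 + 57) = 20457.
Frame index = 20457 × 24 + 19 = 490987.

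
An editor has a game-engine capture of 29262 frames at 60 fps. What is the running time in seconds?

Running time = 29262 / (60) = 487.7 s.

487.7 seconds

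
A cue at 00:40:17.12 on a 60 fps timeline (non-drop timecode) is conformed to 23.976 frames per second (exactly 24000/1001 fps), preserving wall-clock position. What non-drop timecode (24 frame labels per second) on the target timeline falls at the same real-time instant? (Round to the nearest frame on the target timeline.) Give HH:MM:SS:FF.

Source frame index: (0×3600 + 40×60 + 17) × 60 + 12 = 145032.
Real time: 145032 / (60) = 12086/5 s.
Target frame: (12086/5) × (24000/1001) = 58012800/1001 ≈ 57954.845 → 57955.
At 24 labels/s: frame 57955 → 00:40:14:19.

00:40:14:19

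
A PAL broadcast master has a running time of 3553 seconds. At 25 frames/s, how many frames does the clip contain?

88825 frames

Frames = 3553 × 25 = 88825.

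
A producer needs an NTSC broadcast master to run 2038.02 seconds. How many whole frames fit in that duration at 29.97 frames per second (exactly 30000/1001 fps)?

61079 frames

Frames = 2038.02 × 30000/1001 = 61140600/1001 ≈ 61079.5205.
Complete frames: 61079.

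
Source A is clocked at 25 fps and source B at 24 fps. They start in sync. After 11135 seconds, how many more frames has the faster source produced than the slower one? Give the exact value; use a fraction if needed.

A emits 25 × 11135 = 278375 frames; B emits 24 × 11135 = 267240.
Difference = 11135 frames; B is behind A.

11135 frames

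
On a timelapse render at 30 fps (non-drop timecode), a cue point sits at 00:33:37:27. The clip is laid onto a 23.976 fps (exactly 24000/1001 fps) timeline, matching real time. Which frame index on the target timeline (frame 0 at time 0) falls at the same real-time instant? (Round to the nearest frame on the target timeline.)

frame 48381

Source frame index: (0×3600 + 33×60 + 37) × 30 + 27 = 60537.
Real time: 60537 / (30) = 20179/10 s.
Target frame: (20179/10) × (24000/1001) = 48429600/1001 ≈ 48381.219 → 48381.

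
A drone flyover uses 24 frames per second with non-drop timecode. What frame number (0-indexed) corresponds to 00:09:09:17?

Total seconds to the label: (0 × 3600 + 9 × 60 + 9) = 549.
Frame index = 549 × 24 + 17 = 13193.

13193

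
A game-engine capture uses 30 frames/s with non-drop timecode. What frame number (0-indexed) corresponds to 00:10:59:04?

frame 19774

Total seconds to the label: (0 × 3600 + 10 × 60 + 59) = 659.
Frame index = 659 × 30 + 4 = 19774.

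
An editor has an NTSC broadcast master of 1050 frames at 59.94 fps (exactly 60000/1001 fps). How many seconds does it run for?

Running time = 1050 / (60000/1001) = 17.5175 s.

17.5175 seconds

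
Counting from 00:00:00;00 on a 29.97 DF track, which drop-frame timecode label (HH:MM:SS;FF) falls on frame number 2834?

Ten DF minutes hold 17982 frames, so frame 2834 lies in block 0 (frames 0–17981) with 2834 frames into that block.
The block's first minute is 1800 frames and the rest 1798 each; 2834 frames reaches minute 1, so 0 × 18 + 1 × 2 = 2 labels have been skipped so far.
Adding those back, label number 2834 + 2 = 2836 at 30 labels/s is 94 s + 16 f = 0 h 1 min 34 s frame 16, i.e. 00:01:34;16.

00:01:34;16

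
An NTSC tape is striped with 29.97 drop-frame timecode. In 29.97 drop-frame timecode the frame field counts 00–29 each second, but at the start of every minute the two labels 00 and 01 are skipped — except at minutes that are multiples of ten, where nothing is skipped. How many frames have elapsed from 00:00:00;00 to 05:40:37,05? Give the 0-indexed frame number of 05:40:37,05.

612503

Complete 10-minute blocks: 34, each 17982 frames → 611388.
Remaining 0 whole minutes in the current block: 0 frames.
Within the current minute: 37 × 30 + 5 = 1115. Total = 611388 + 0 + 1115 = 612503.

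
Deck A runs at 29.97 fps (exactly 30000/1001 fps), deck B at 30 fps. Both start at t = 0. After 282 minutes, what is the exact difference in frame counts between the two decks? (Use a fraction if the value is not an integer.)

282 min = 16920 s.
A emits 30000/1001 × 16920 = 507600000/1001 frames; B emits 30 × 16920 = 507600.
Difference = 507600/1001 frames (≈ 507.0929); B is ahead of A.

507600/1001 frames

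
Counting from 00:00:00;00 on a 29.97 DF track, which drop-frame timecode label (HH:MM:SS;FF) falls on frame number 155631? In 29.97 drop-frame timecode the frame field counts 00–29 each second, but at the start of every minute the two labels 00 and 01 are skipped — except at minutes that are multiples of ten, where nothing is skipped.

Each 10-minute DF block holds 10 × 60 × 30 − 9 × 2 = 17982 frames. 155631 ÷ 17982 → 8 full blocks, remainder 11775.
Within the partial block the first minute is 1800 frames and each further minute 1798, so 6 further minute boundaries passed. Total skipped labels = 18 × 8 + 2 × 6 = 156.
Non-drop label index = 155631 + 156 = 155787; at 30 labels/s that is 01:26:32:27, i.e. DF 01:26:32;27.

01:26:32;27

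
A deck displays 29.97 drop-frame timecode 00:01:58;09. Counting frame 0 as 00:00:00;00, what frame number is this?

3547

As if non-drop at 30 labels/s: (0 × 3600 + 1 × 60 + 58) × 30 + 9 = 3549.
Minute boundaries passed: 1; those not divisible by 10: 1 − 0 = 1; dropped labels = 2 × 1 = 2.
Actual frame index = 3549 − 2 = 3547.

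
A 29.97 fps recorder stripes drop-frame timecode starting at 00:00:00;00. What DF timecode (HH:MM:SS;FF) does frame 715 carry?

Each 10-minute DF block holds 10 × 60 × 30 − 9 × 2 = 17982 frames. 715 ÷ 17982 → 0 full blocks, remainder 715.
Within the partial block the first minute is 1800 frames and each further minute 1798, so 0 further minute boundaries passed. Total skipped labels = 18 × 0 + 2 × 0 = 0.
Non-drop label index = 715 + 0 = 715; at 30 labels/s that is 00:00:23:25, i.e. DF 00:00:23;25.

00:00:23;25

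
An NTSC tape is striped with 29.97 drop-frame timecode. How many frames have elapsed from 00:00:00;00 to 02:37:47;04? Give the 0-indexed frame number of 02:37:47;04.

283730

Complete 10-minute blocks: 15, each 17982 frames → 269730.
Remaining 7 whole minutes in the current block: 1800 + 6 × 1798 = 12588 frames.
Within the current minute: 47 × 30 + 4 − 2 = 1412 (labels ;00/;01 skipped at this minute). Total = 269730 + 12588 + 1412 = 283730.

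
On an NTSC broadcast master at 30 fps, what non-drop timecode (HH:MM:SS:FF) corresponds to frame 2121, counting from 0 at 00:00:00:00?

2121 ÷ 30 = 70 full seconds, remainder 21 frames.
70 s = 0 h 1 min 10 s.
Timecode: 00:01:10:21.

00:01:10:21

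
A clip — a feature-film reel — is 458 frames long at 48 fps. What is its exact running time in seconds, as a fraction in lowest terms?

229/24 seconds

Running time = 458 ÷ (48) = 458 × 1/48 = 229/24 s.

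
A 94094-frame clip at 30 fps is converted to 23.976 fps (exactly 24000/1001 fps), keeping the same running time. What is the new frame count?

Target frames = source frames × (target rate / source rate) = 94094 × (24000/1001)/(30) = 94094 × 800/1001 = 75200.

75200 frames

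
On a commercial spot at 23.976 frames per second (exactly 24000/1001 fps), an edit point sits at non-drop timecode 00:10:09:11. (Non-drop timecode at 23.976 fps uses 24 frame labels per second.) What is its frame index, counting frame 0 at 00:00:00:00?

14627

Total seconds to the label: (0 × 3600 + 10 × 60 + 9) = 609.
Frame index = 609 × 24 + 11 = 14627.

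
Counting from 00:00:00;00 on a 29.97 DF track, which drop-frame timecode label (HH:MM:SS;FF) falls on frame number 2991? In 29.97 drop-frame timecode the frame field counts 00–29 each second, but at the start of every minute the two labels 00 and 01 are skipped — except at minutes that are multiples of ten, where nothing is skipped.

00:01:39;23

Each 10-minute DF block holds 10 × 60 × 30 − 9 × 2 = 17982 frames. 2991 ÷ 17982 → 0 full blocks, remainder 2991.
Within the partial block the first minute is 1800 frames and each further minute 1798, so 1 further minute boundary passed. Total skipped labels = 18 × 0 + 2 × 1 = 2.
Non-drop label index = 2991 + 2 = 2993; at 30 labels/s that is 00:01:39:23, i.e. DF 00:01:39;23.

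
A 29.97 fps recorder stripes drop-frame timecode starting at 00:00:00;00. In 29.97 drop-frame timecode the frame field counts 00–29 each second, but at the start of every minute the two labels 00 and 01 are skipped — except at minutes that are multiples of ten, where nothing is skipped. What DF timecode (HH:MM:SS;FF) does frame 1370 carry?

00:00:45;20

Ten DF minutes hold 17982 frames, so frame 1370 lies in block 0 (frames 0–17981) with 1370 frames into that block.
The block's first minute is 1800 frames and the rest 1798 each; 1370 frames reaches minute 0, so 0 × 18 + 0 × 2 = 0 labels have been skipped so far.
Adding those back, label number 1370 + 0 = 1370 at 30 labels/s is 45 s + 20 f = 0 h 0 min 45 s frame 20, i.e. 00:00:45;20.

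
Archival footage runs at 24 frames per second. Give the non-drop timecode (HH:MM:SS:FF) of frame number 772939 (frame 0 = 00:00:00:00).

772939 ÷ 24 = 32205 full seconds, remainder 19 frames.
32205 s = 8 h 56 min 45 s.
Timecode: 08:56:45:19.

08:56:45:19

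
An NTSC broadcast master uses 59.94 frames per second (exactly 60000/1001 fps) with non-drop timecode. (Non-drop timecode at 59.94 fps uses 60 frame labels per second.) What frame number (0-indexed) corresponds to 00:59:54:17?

215657

Total seconds to the label: (0 × 3600 + 59 × 60 + 54) = 3594.
Frame index = 3594 × 60 + 17 = 215657.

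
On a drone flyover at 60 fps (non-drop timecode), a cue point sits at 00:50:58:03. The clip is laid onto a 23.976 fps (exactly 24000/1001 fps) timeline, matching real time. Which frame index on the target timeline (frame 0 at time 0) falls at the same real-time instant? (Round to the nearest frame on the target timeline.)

frame 73320

Source frame index: (0×3600 + 50×60 + 58) × 60 + 3 = 183483.
Real time: 183483 / (60) = 61161/20 s.
Target frame: (61161/20) × (24000/1001) = 73393200/1001 ≈ 73319.880 → 73320.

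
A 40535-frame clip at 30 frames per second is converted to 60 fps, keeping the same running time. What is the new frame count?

81070 frames

Frames at target rate = 40535 × (60) / (30) = 81070.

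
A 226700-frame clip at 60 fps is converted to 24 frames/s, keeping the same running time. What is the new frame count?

90680 frames

Target frames = source frames × (target rate / source rate) = 226700 × (24)/(60) = 226700 × 2/5 = 90680.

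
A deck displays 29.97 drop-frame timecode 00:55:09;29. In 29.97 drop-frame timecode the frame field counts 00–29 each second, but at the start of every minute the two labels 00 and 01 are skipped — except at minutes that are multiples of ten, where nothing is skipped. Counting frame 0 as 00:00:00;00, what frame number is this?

As if non-drop at 30 labels/s: (0 × 3600 + 55 × 60 + 9) × 30 + 29 = 99299.
Minute boundaries passed: 55; those not divisible by 10: 55 − 5 = 50; dropped labels = 2 × 50 = 100.
Actual frame index = 99299 − 100 = 99199.

99199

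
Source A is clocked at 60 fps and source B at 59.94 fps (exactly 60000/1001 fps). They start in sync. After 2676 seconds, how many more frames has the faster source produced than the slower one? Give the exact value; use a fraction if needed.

A emits 60 × 2676 = 160560 frames; B emits 60000/1001 × 2676 = 160560000/1001.
Difference = 160560/1001 frames (≈ 160.3996); B is behind A.

160560/1001 frames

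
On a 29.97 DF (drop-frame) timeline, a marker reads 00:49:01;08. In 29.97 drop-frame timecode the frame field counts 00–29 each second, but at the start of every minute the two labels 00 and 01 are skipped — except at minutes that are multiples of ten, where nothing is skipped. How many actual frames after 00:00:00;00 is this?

As if non-drop at 30 labels/s: (0 × 3600 + 49 × 60 + 1) × 30 + 8 = 88238.
Minute boundaries passed: 49; those not divisible by 10: 49 − 4 = 45; dropped labels = 2 × 45 = 90.
Actual frame index = 88238 − 90 = 88148.

88148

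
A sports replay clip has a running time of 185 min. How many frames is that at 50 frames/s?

185 min = 11100 s.
Frames = 11100 × 50 = 555000.

555000 frames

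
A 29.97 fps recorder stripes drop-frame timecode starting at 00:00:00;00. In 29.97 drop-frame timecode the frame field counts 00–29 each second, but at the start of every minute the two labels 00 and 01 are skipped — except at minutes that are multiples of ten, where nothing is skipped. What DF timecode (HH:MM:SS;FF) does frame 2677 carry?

Ten DF minutes hold 17982 frames, so frame 2677 lies in block 0 (frames 0–17981) with 2677 frames into that block.
The block's first minute is 1800 frames and the rest 1798 each; 2677 frames reaches minute 1, so 0 × 18 + 1 × 2 = 2 labels have been skipped so far.
Adding those back, label number 2677 + 2 = 2679 at 30 labels/s is 89 s + 9 f = 0 h 1 min 29 s frame 9, i.e. 00:01:29;09.

00:01:29;09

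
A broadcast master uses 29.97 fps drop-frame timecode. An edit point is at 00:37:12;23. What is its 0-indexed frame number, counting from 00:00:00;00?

66915

As if non-drop at 30 labels/s: (0 × 3600 + 37 × 60 + 12) × 30 + 23 = 66983.
Minute boundaries passed: 37; those not divisible by 10: 37 − 3 = 34; dropped labels = 2 × 34 = 68.
Actual frame index = 66983 − 68 = 66915.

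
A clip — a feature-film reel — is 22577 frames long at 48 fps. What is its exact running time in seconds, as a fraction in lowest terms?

Running time = 22577 ÷ (48) = 22577 × 1/48 = 22577/48 s.

22577/48 seconds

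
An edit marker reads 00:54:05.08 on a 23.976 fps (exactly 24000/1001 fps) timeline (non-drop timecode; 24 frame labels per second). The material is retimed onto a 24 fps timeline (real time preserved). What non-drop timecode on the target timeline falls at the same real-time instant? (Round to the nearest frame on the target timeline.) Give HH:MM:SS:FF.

00:54:08:14

Source frame index: (0×3600 + 54×60 + 5) × 24 + 8 = 77888.
Real time: 77888 / (24000/1001) = 1218217/375 s.
Target frame: (1218217/375) × (24) = 9745736/125 ≈ 77965.888 → 77966.
At 24 labels/s: frame 77966 → 00:54:08:14.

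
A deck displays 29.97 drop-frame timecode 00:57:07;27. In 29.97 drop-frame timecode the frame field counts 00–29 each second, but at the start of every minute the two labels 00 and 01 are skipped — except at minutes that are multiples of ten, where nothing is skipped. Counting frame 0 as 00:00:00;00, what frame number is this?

As if non-drop at 30 labels/s: (0 × 3600 + 57 × 60 + 7) × 30 + 27 = 102837.
Minute boundaries passed: 57; those not divisible by 10: 57 − 5 = 52; dropped labels = 2 × 52 = 104.
Actual frame index = 102837 − 104 = 102733.

102733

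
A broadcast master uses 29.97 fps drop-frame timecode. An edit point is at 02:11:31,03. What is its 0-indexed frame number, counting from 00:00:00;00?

236497

As if non-drop at 30 labels/s: (2 × 3600 + 11 × 60 + 31) × 30 + 3 = 236733.
Minute boundaries passed: 131; those not divisible by 10: 131 − 13 = 118; dropped labels = 2 × 118 = 236.
Actual frame index = 236733 − 236 = 236497.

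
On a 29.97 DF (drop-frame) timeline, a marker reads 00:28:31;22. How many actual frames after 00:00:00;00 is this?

As if non-drop at 30 labels/s: (0 × 3600 + 28 × 60 + 31) × 30 + 22 = 51352.
Minute boundaries passed: 28; those not divisible by 10: 28 − 2 = 26; dropped labels = 2 × 26 = 52.
Actual frame index = 51352 − 52 = 51300.

51300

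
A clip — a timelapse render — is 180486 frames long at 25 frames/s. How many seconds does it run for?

Running time = 180486 / (25) = 7219.44 s.

7219.44 seconds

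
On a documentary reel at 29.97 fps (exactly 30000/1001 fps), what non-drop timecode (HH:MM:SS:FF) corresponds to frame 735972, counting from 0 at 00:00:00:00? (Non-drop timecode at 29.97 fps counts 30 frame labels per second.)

735972 ÷ 30 = 24532 full seconds, remainder 12 frames.
24532 s = 6 h 48 min 52 s.
Timecode: 06:48:52:12.

06:48:52:12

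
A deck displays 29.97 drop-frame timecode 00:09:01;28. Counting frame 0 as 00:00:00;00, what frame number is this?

16240

Complete 10-minute blocks: 0, each 17982 frames → 0.
Remaining 9 whole minutes in the current block: 1800 + 8 × 1798 = 16184 frames.
Within the current minute: 1 × 30 + 28 − 2 = 56 (labels ;00/;01 skipped at this minute). Total = 0 + 16184 + 56 = 16240.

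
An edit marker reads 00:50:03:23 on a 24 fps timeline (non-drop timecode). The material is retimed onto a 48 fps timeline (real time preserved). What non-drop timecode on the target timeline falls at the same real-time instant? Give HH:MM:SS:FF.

00:50:03:46

Source frame index: (0×3600 + 50×60 + 3) × 24 + 23 = 72095.
Real time: 72095 / (24) = 72095/24 s.
Target frame: (72095/24) × (48) = 144190.
At 48 labels/s: frame 144190 → 00:50:03:46.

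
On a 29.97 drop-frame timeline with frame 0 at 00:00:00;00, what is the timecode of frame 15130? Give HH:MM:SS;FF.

Each 10-minute DF block holds 10 × 60 × 30 − 9 × 2 = 17982 frames. 15130 ÷ 17982 → 0 full blocks, remainder 15130.
Within the partial block the first minute is 1800 frames and each further minute 1798, so 8 further minute boundaries passed. Total skipped labels = 18 × 0 + 2 × 8 = 16.
Non-drop label index = 15130 + 16 = 15146; at 30 labels/s that is 00:08:24:26, i.e. DF 00:08:24;26.

00:08:24;26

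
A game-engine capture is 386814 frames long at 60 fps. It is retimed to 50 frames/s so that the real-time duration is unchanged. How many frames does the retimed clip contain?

322345 frames

Target frames = source frames × (target rate / source rate) = 386814 × (50)/(60) = 386814 × 5/6 = 322345.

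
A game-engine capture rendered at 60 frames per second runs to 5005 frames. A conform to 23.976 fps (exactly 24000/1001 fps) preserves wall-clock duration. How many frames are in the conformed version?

Target frames = source frames × (target rate / source rate) = 5005 × (24000/1001)/(60) = 5005 × 400/1001 = 2000.

2000 frames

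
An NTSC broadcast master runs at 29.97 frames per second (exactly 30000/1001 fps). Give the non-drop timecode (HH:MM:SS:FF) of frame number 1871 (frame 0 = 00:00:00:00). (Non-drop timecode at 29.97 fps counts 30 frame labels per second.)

1871 ÷ 30 = 62 full seconds, remainder 11 frames.
62 s = 0 h 1 min 2 s.
Timecode: 00:01:02:11.

00:01:02:11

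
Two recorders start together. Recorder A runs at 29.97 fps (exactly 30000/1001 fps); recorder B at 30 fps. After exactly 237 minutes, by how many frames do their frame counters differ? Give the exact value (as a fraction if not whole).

426600/1001 frames

237 min = 14220 s.
A emits 30000/1001 × 14220 = 426600000/1001 frames; B emits 30 × 14220 = 426600.
Difference = 426600/1001 frames (≈ 426.1738); B is ahead of A.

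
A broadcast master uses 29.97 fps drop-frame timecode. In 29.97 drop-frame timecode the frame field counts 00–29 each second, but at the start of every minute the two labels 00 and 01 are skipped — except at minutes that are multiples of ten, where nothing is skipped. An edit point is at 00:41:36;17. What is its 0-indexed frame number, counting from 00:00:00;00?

74823

As if non-drop at 30 labels/s: (0 × 3600 + 41 × 60 + 36) × 30 + 17 = 74897.
Minute boundaries passed: 41; those not divisible by 10: 41 − 4 = 37; dropped labels = 2 × 37 = 74.
Actual frame index = 74897 − 74 = 74823.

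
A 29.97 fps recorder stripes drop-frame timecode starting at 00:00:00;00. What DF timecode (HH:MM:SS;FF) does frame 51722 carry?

Each 10-minute DF block holds 10 × 60 × 30 − 9 × 2 = 17982 frames. 51722 ÷ 17982 → 2 full blocks, remainder 15758.
Within the partial block the first minute is 1800 frames and each further minute 1798, so 8 further minute boundaries passed. Total skipped labels = 18 × 2 + 2 × 8 = 52.
Non-drop label index = 51722 + 52 = 51774; at 30 labels/s that is 00:28:45:24, i.e. DF 00:28:45;24.

00:28:45;24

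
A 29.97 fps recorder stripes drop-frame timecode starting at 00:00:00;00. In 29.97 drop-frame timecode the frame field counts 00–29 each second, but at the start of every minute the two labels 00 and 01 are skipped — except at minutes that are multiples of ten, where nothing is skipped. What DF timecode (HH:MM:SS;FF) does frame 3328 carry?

00:01:51;00

Each 10-minute DF block holds 10 × 60 × 30 − 9 × 2 = 17982 frames. 3328 ÷ 17982 → 0 full blocks, remainder 3328.
Within the partial block the first minute is 1800 frames and each further minute 1798, so 1 further minute boundary passed. Total skipped labels = 18 × 0 + 2 × 1 = 2.
Non-drop label index = 3328 + 2 = 3330; at 30 labels/s that is 00:01:51:00, i.e. DF 00:01:51;00.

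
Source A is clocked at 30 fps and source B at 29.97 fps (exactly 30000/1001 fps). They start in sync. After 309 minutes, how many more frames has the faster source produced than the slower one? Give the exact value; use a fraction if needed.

556200/1001 frames

309 min = 18540 s.
A emits 30 × 18540 = 556200 frames; B emits 30000/1001 × 18540 = 556200000/1001.
Difference = 556200/1001 frames (≈ 555.6444); B is behind A.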